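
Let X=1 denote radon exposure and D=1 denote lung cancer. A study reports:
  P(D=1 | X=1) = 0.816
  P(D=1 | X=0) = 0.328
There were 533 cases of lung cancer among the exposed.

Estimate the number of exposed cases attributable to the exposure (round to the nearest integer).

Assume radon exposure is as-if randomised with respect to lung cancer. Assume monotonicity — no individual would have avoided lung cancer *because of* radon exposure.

Let p₁ = 0.816, p₀ = 0.328.
PN = (p₁ − p₀)/p₁ = (0.816 − 0.328) / 0.816 ≈ 0.59804.
Attributable cases ≈ PN × (exposed cases) = 0.59804 × 533 ≈ 318.75.

about 319 cases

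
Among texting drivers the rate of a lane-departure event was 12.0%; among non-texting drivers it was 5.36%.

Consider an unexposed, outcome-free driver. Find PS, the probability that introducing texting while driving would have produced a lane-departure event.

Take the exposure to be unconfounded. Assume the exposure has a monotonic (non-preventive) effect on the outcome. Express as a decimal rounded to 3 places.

p₁ = 0.12, p₀ = 0.0536.
Under exogeneity and monotonicity, PS = (p₁ − p₀) / (1 − p₀).
PS = (0.12 − 0.0536) / (1 − 0.0536) = 0.0664 / 0.9464 ≈ 0.0702

PS ≈ 0.070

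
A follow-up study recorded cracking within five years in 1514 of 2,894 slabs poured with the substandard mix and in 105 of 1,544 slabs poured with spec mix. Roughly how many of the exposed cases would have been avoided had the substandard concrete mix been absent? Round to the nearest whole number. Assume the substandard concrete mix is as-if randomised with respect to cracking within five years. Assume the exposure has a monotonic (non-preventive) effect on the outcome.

about 1317 cases

p₁ = P(outcome | exposed) = 1514/2894 = 0.52315
p₀ = P(outcome | unexposed) = 105/1544 = 0.068005
PN = (p₁ − p₀)/p₁ = (0.52315 − 0.068005) / 0.52315 ≈ 0.87001.
Attributable cases ≈ PN × (exposed cases) = 0.87001 × 1514 ≈ 1317.19.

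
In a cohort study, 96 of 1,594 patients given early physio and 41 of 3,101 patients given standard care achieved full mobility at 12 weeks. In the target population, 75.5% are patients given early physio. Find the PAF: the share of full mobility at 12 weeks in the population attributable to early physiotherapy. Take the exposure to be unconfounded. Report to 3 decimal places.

PAF ≈ 0.729

p₁ = P(outcome | exposed) = 96/1594 = 0.060226
p₀ = P(outcome | unexposed) = 41/3101 = 0.013222
Overall risk P(Y=1) = π·p₁ + (1−π)·p₀ = 0.755×0.060226 + 0.245×0.013222 = 0.04871.
Under exogeneity, PAF = [P(Y=1) − p₀] / P(Y=1).
PAF = (0.04871 − 0.013222) / 0.04871 ≈ 0.7286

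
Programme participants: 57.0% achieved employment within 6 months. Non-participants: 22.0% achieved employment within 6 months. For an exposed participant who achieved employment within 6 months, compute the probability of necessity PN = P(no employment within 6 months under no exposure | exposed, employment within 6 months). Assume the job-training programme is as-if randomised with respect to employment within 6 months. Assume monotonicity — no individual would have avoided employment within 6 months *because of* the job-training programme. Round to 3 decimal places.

p₁ = 0.57, p₀ = 0.22.
Under exogeneity and monotonicity, PN = (p₁ − p₀) / p₁.
PN = (0.57 − 0.22) / 0.57 = 0.35 / 0.57 ≈ 0.6140

PN ≈ 0.614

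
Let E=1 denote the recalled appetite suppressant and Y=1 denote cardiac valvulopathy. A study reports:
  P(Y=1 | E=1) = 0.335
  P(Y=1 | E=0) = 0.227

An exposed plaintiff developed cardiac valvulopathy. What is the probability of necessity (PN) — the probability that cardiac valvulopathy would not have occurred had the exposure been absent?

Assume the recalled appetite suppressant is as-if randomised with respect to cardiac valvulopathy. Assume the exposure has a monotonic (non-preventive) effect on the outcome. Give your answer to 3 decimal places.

PN ≈ 0.322

Let p₁ = 0.335, p₀ = 0.227.
Under exogeneity and monotonicity, PN = (p₁ − p₀) / p₁.
PN = (0.335 − 0.227) / 0.335 = 0.108 / 0.335 ≈ 0.3224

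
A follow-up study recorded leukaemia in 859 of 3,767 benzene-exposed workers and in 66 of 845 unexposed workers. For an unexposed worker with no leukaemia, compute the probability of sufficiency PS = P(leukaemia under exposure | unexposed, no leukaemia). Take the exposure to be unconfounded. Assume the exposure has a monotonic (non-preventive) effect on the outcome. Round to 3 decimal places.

p₁ = P(outcome | exposed) = 859/3767 = 0.22803
p₀ = P(outcome | unexposed) = 66/845 = 0.078107
Under exogeneity and monotonicity, PS = (p₁ − p₀) / (1 − p₀).
PS = (0.22803 − 0.078107) / (1 − 0.078107) = 0.14993 / 0.92189 ≈ 0.1626

PS ≈ 0.163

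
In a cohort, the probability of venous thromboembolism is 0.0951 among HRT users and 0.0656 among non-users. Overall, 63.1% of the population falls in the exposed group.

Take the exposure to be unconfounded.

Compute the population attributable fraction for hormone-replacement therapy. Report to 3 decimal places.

PAF ≈ 0.221

Let p₁ = 0.0951, p₀ = 0.0656.
Overall risk P(Y=1) = π·p₁ + (1−π)·p₀ = 0.631×0.0951 + 0.369×0.0656 = 0.084214.
Under exogeneity, PAF = [P(Y=1) − p₀] / P(Y=1).
PAF = (0.084214 − 0.0656) / 0.084214 ≈ 0.2210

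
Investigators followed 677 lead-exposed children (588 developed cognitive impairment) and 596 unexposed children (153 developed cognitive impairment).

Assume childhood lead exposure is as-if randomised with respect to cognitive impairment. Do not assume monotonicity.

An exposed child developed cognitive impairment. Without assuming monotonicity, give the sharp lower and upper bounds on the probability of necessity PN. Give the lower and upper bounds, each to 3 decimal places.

0.704 ≤ PN ≤ 0.856

p₁ = P(outcome | exposed) = 588/677 = 0.86854
p₀ = P(outcome | unexposed) = 153/596 = 0.25671
Under exogeneity alone the bounds on PN are max{0,(p₁−p₀)/p₁} ≤ PN ≤ min{1,(1−p₀)/p₁}.
  lower = (p₁ − p₀)/p₁ = 0.61183 / 0.86854 ≈ 0.7044
  upper = min{1, (1 − p₀)/p₁} = 0.74329 / 0.86854 ≈ 0.8558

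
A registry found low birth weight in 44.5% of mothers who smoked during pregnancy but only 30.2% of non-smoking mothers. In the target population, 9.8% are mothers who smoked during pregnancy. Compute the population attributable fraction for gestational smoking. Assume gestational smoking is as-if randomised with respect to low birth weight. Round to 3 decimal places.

PAF ≈ 0.044

p₁ = 0.445, p₀ = 0.302.
Overall risk P(Y=1) = π·p₁ + (1−π)·p₀ = 0.098×0.445 + 0.902×0.302 = 0.31601.
Under exogeneity, PAF = [P(Y=1) − p₀] / P(Y=1).
PAF = (0.31601 − 0.302) / 0.31601 ≈ 0.0443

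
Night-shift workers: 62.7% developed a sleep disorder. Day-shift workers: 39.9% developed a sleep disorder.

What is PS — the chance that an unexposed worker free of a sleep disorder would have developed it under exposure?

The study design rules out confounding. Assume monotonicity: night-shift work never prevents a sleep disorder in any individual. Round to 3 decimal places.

PS ≈ 0.379

p₁ = 0.627, p₀ = 0.399.
Under exogeneity and monotonicity, PS = (p₁ − p₀) / (1 − p₀).
PS = (0.627 − 0.399) / (1 − 0.399) = 0.228 / 0.601 ≈ 0.3794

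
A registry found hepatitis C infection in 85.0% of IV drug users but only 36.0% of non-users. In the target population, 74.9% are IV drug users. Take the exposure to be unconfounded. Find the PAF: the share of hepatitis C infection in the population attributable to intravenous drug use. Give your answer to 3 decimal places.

PAF ≈ 0.505

p₁ = 0.85, p₀ = 0.36.
Overall risk P(Y=1) = π·p₁ + (1−π)·p₀ = 0.749×0.85 + 0.251×0.36 = 0.72701.
Under exogeneity, PAF = [P(Y=1) − p₀] / P(Y=1).
PAF = (0.72701 − 0.36) / 0.72701 ≈ 0.5048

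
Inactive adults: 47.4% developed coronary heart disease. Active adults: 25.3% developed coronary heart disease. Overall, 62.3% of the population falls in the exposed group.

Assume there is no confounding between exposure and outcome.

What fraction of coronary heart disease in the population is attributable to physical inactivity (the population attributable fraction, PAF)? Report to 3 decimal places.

PAF ≈ 0.352

p₁ = 0.474, p₀ = 0.253.
Overall risk P(Y=1) = π·p₁ + (1−π)·p₀ = 0.623×0.474 + 0.377×0.253 = 0.39068.
Under exogeneity, PAF = [P(Y=1) − p₀] / P(Y=1).
PAF = (0.39068 − 0.253) / 0.39068 ≈ 0.3524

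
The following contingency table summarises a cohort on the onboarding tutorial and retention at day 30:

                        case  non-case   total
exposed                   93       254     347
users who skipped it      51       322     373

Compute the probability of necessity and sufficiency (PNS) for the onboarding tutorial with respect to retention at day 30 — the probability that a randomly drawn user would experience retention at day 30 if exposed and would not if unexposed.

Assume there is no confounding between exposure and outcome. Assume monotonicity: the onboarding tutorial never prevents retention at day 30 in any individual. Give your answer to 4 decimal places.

p₁ = P(outcome | exposed) = 93/347 = 0.26801
p₀ = P(outcome | unexposed) = 51/373 = 0.13673
Under exogeneity and monotonicity, PNS = p₁ − p₀.
PNS = 0.26801 − 0.13673 = 0.13128

PNS ≈ 0.1313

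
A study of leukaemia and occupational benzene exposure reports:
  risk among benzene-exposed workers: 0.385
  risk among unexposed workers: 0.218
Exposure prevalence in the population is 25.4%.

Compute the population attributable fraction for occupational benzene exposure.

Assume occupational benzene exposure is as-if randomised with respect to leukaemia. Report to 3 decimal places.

PAF ≈ 0.163

Let p₁ = 0.385, p₀ = 0.218.
Overall risk P(Y=1) = π·p₁ + (1−π)·p₀ = 0.254×0.385 + 0.746×0.218 = 0.26042.
Under exogeneity, PAF = [P(Y=1) − p₀] / P(Y=1).
PAF = (0.26042 − 0.218) / 0.26042 ≈ 0.1629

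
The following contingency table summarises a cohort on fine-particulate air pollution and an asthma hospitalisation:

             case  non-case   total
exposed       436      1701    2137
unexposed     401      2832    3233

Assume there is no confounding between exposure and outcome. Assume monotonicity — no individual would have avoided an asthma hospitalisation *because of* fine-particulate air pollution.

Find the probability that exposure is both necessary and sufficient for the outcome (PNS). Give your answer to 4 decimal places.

p₁ = P(outcome | exposed) = 436/2137 = 0.20402
p₀ = P(outcome | unexposed) = 401/3233 = 0.12403
Under exogeneity and monotonicity, PNS = p₁ − p₀.
PNS = 0.20402 − 0.12403 = 0.079991

PNS ≈ 0.0800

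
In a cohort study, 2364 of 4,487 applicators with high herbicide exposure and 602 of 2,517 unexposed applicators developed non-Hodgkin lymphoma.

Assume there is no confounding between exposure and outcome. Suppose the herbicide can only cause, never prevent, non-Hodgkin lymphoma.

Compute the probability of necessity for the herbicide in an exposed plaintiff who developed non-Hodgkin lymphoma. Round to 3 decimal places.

p₁ = P(outcome | exposed) = 2364/4487 = 0.52686
p₀ = P(outcome | unexposed) = 602/2517 = 0.23917
Under exogeneity and monotonicity, PN = (p₁ − p₀) / p₁.
PN = (0.52686 − 0.23917) / 0.52686 = 0.28768 / 0.52686 ≈ 0.5460

PN ≈ 0.546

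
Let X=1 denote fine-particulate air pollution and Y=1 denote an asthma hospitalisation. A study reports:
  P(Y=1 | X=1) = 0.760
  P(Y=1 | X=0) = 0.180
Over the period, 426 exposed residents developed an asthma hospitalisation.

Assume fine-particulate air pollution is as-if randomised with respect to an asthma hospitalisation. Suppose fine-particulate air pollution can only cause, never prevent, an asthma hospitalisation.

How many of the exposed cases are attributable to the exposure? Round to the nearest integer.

Let p₁ = 0.76, p₀ = 0.18.
PN = (p₁ − p₀)/p₁ = (0.76 − 0.18) / 0.76 ≈ 0.76316.
Attributable cases ≈ PN × (exposed cases) = 0.76316 × 426 ≈ 325.11.

about 325 cases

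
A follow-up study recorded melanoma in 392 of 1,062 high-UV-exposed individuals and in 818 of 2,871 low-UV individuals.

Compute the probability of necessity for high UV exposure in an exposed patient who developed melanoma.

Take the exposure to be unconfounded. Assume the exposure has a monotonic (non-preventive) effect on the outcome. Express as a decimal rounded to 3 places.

p₁ = P(outcome | exposed) = 392/1062 = 0.36911
p₀ = P(outcome | unexposed) = 818/2871 = 0.28492
Under exogeneity and monotonicity, PN = (p₁ − p₀) / p₁.
PN = (0.36911 − 0.28492) / 0.36911 = 0.084197 / 0.36911 ≈ 0.2281

PN ≈ 0.228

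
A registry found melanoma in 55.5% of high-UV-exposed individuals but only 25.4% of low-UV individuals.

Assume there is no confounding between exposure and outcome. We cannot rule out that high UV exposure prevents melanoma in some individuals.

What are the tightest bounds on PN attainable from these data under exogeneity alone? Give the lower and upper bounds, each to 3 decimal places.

0.542 ≤ PN ≤ 1.000

p₁ = 0.555, p₀ = 0.254.
Under exogeneity alone the bounds on PN are max{0,(p₁−p₀)/p₁} ≤ PN ≤ min{1,(1−p₀)/p₁}.
  lower = (p₁ − p₀)/p₁ = 0.301 / 0.555 ≈ 0.5423
  upper = min{1, (1 − p₀)/p₁} = 0.746 / 0.555 ≈ 1.3441 → capped at 1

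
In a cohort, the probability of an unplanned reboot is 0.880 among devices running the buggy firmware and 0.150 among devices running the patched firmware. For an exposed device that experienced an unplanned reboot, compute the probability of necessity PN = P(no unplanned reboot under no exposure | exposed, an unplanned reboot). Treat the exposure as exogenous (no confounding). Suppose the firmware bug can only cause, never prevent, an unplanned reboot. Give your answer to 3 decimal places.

Let p₁ = 0.88, p₀ = 0.15.
Under exogeneity and monotonicity, PN = (p₁ − p₀) / p₁.
PN = (0.88 − 0.15) / 0.88 = 0.73 / 0.88 ≈ 0.8295

PN ≈ 0.830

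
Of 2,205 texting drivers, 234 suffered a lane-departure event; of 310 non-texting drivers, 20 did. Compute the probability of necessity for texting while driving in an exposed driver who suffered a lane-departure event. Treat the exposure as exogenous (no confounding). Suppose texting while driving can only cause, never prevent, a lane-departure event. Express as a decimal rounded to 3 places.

PN ≈ 0.392

p₁ = P(outcome | exposed) = 234/2205 = 0.10612
p₀ = P(outcome | unexposed) = 20/310 = 0.064516
Under exogeneity and monotonicity, PN = (p₁ − p₀) / p₁.
PN = (0.10612 − 0.064516) / 0.10612 = 0.041606 / 0.10612 ≈ 0.3921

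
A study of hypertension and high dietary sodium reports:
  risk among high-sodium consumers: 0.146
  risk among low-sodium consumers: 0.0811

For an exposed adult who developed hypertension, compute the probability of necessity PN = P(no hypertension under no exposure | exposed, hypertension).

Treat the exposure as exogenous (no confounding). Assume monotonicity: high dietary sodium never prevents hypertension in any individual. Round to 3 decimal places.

Let p₁ = 0.146, p₀ = 0.0811.
Under exogeneity and monotonicity, PN = (p₁ − p₀) / p₁.
PN = (0.146 − 0.0811) / 0.146 = 0.0649 / 0.146 ≈ 0.4445

PN ≈ 0.445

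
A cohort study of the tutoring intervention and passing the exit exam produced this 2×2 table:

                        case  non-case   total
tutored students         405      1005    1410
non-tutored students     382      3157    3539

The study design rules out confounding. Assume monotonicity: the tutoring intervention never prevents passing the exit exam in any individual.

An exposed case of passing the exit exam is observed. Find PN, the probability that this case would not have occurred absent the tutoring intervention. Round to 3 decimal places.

PN ≈ 0.624

p₁ = P(outcome | exposed) = 405/1410 = 0.28723
p₀ = P(outcome | unexposed) = 382/3539 = 0.10794
Under exogeneity and monotonicity, PN = (p₁ − p₀) / p₁.
PN = (0.28723 − 0.10794) / 0.28723 = 0.17929 / 0.28723 ≈ 0.6242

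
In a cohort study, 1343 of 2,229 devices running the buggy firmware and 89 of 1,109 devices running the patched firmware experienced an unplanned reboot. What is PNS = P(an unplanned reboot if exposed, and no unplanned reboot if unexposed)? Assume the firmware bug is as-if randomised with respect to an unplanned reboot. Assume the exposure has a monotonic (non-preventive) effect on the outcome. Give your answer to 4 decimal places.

p₁ = P(outcome | exposed) = 1343/2229 = 0.60251
p₀ = P(outcome | unexposed) = 89/1109 = 0.080252
Under exogeneity and monotonicity, PNS = p₁ − p₀.
PNS = 0.60251 − 0.080252 = 0.52226

PNS ≈ 0.5223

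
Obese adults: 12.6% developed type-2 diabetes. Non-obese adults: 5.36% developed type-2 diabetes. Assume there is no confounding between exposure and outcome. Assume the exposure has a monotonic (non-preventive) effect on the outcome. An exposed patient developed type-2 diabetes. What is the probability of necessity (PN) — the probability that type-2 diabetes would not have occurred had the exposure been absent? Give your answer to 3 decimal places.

p₁ = 0.126, p₀ = 0.0536.
Under exogeneity and monotonicity, PN = (p₁ − p₀) / p₁.
PN = (0.126 − 0.0536) / 0.126 = 0.0724 / 0.126 ≈ 0.5746

PN ≈ 0.575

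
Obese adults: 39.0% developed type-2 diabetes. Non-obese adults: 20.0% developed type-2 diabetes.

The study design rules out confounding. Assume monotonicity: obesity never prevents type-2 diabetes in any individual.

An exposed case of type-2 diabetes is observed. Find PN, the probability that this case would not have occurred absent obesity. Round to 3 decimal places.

p₁ = 0.39, p₀ = 0.2.
Under exogeneity and monotonicity, PN = (p₁ − p₀) / p₁.
PN = (0.39 − 0.2) / 0.39 = 0.19 / 0.39 ≈ 0.4872

PN ≈ 0.487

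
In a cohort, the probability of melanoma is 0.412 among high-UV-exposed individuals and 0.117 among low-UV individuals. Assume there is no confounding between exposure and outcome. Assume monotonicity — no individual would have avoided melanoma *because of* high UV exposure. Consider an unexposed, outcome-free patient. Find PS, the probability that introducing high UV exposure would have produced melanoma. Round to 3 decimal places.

Let p₁ = 0.412, p₀ = 0.117.
Under exogeneity and monotonicity, PS = (p₁ − p₀) / (1 − p₀).
PS = (0.412 − 0.117) / (1 − 0.117) = 0.295 / 0.883 ≈ 0.3341

PS ≈ 0.334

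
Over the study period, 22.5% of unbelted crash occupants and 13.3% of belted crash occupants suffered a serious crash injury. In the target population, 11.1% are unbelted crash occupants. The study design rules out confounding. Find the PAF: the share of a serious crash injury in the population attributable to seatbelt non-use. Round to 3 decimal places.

p₁ = 0.225, p₀ = 0.133.
Overall risk P(Y=1) = π·p₁ + (1−π)·p₀ = 0.111×0.225 + 0.889×0.133 = 0.14321.
Under exogeneity, PAF = [P(Y=1) − p₀] / P(Y=1).
PAF = (0.14321 − 0.133) / 0.14321 ≈ 0.0713

PAF ≈ 0.071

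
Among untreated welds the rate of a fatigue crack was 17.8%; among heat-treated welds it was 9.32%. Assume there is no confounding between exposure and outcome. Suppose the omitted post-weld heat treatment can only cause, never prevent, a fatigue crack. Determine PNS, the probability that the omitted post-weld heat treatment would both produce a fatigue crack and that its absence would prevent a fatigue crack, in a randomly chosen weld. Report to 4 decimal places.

p₁ = 0.178, p₀ = 0.0932.
Under exogeneity and monotonicity, PNS = p₁ − p₀.
PNS = 0.178 − 0.0932 = 0.0848

PNS ≈ 0.0848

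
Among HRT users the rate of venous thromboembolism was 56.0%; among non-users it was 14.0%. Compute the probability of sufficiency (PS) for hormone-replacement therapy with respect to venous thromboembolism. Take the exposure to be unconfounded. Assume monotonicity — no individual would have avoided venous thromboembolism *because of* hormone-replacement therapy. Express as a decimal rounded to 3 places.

PS ≈ 0.488

p₁ = 0.56, p₀ = 0.14.
Under exogeneity and monotonicity, PS = (p₁ − p₀) / (1 − p₀).
PS = (0.56 − 0.14) / (1 − 0.14) = 0.42 / 0.86 ≈ 0.4884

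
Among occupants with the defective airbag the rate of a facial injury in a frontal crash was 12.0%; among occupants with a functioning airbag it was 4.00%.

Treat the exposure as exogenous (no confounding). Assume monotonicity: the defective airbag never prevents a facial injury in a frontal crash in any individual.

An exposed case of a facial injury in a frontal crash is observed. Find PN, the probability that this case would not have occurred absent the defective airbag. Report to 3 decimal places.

p₁ = 0.12, p₀ = 0.04.
Under exogeneity and monotonicity, PN = (p₁ − p₀) / p₁.
PN = (0.12 − 0.04) / 0.12 = 0.08 / 0.12 ≈ 0.6667

PN ≈ 0.667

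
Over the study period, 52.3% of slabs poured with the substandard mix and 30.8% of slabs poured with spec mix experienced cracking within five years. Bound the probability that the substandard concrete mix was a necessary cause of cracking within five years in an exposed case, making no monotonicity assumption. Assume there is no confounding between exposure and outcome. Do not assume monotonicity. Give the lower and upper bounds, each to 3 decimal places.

0.411 ≤ PN ≤ 1.000

p₁ = 0.523, p₀ = 0.308.
Under exogeneity alone the bounds on PN are max{0,(p₁−p₀)/p₁} ≤ PN ≤ min{1,(1−p₀)/p₁}.
  lower = (p₁ − p₀)/p₁ = 0.215 / 0.523 ≈ 0.4111
  upper = min{1, (1 − p₀)/p₁} = 0.692 / 0.523 ≈ 1.3231 → capped at 1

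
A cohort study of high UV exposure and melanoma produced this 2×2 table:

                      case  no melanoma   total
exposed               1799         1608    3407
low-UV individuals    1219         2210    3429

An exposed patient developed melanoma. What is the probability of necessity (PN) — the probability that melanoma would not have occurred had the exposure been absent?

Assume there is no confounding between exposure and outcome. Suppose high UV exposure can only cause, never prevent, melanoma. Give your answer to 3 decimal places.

p₁ = P(outcome | exposed) = 1799/3407 = 0.52803
p₀ = P(outcome | unexposed) = 1219/3429 = 0.3555
Under exogeneity and monotonicity, PN = (p₁ − p₀)/p₁.
PN = (0.52803 − 0.3555) / 0.52803 ≈ 0.3267

PN ≈ 0.327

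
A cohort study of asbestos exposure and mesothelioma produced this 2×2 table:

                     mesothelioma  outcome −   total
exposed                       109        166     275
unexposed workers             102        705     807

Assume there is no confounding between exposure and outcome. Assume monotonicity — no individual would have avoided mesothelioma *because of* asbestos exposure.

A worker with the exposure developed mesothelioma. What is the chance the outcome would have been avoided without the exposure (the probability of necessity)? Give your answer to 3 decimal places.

PN ≈ 0.681

p₁ = P(outcome | exposed) = 109/275 = 0.39636
p₀ = P(outcome | unexposed) = 102/807 = 0.12639
Under exogeneity and monotonicity, PN = (p₁ − p₀)/p₁.
PN = (0.39636 − 0.12639) / 0.39636 ≈ 0.6811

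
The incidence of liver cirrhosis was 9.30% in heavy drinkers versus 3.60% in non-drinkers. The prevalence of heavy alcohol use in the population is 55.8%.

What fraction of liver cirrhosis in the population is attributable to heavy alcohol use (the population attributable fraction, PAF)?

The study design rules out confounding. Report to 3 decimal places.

PAF ≈ 0.469

p₁ = 0.093, p₀ = 0.036.
Overall risk P(Y=1) = π·p₁ + (1−π)·p₀ = 0.558×0.093 + 0.442×0.036 = 0.067806.
Under exogeneity, PAF = [P(Y=1) − p₀] / P(Y=1).
PAF = (0.067806 − 0.036) / 0.067806 ≈ 0.4691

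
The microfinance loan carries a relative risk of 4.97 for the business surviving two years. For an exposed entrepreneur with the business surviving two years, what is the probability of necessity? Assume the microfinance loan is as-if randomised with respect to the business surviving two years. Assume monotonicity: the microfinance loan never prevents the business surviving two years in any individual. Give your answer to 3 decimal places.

Under exogeneity and monotonicity, PN = (RR − 1) / RR = 1 − 1/RR.
PN = (4.97 − 1) / 4.97 = 3.97 / 4.97 ≈ 0.7988

PN ≈ 0.799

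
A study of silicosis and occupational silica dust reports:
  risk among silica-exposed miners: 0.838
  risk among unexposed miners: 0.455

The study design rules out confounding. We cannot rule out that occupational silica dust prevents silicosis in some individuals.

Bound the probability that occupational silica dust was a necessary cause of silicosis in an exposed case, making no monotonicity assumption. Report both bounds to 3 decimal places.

Let p₁ = 0.838, p₀ = 0.455.
Under exogeneity alone the bounds on PN are max{0,(p₁−p₀)/p₁} ≤ PN ≤ min{1,(1−p₀)/p₁}.
  lower = (p₁ − p₀)/p₁ = 0.383 / 0.838 ≈ 0.4570
  upper = min{1, (1 − p₀)/p₁} = 0.545 / 0.838 ≈ 0.6504

0.457 ≤ PN ≤ 0.650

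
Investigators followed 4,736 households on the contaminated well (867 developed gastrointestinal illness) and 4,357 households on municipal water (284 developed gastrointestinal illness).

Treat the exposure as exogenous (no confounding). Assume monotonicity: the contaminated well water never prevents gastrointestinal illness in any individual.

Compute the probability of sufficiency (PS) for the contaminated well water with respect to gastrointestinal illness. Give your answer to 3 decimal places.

PS ≈ 0.126

p₁ = P(outcome | exposed) = 867/4736 = 0.18307
p₀ = P(outcome | unexposed) = 284/4357 = 0.065182
Under exogeneity and monotonicity, PS = (p₁ − p₀) / (1 − p₀).
PS = (0.18307 − 0.065182) / (1 − 0.065182) = 0.11788 / 0.93482 ≈ 0.1261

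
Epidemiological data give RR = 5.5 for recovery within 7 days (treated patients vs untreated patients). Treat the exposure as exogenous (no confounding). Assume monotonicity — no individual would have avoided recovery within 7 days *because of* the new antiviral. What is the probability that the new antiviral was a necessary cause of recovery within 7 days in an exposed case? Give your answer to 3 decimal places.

PN ≈ 0.818

Under exogeneity and monotonicity, PN = (RR − 1) / RR = 1 − 1/RR.
PN = (5.5 − 1) / 5.5 = 4.5 / 5.5 ≈ 0.8182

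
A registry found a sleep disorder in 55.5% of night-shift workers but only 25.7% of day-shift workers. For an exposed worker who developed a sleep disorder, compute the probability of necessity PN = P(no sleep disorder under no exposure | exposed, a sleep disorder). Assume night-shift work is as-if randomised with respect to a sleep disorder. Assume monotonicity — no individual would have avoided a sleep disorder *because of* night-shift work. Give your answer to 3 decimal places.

p₁ = 0.555, p₀ = 0.257.
Under exogeneity and monotonicity, PN = (p₁ − p₀) / p₁.
PN = (0.555 − 0.257) / 0.555 = 0.298 / 0.555 ≈ 0.5369

PN ≈ 0.537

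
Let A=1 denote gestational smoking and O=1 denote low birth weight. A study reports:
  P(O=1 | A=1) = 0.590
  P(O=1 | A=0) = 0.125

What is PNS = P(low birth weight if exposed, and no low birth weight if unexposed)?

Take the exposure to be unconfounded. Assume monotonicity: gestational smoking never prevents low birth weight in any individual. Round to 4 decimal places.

PNS ≈ 0.4650

Let p₁ = 0.59, p₀ = 0.125.
Under exogeneity and monotonicity, PNS = p₁ − p₀.
PNS = 0.59 − 0.125 = 0.465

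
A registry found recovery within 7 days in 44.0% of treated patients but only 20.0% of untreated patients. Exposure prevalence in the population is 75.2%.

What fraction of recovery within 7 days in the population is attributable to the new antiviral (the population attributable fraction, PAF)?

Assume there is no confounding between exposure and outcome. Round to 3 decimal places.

PAF ≈ 0.474

p₁ = 0.44, p₀ = 0.2.
Overall risk P(Y=1) = π·p₁ + (1−π)·p₀ = 0.752×0.44 + 0.248×0.2 = 0.38048.
Under exogeneity, PAF = [P(Y=1) − p₀] / P(Y=1).
PAF = (0.38048 − 0.2) / 0.38048 ≈ 0.4743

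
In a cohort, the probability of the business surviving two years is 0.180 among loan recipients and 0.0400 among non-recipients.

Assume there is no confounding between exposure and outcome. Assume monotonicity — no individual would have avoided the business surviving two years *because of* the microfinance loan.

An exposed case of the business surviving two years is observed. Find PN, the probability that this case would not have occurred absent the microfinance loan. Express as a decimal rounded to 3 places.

Let p₁ = 0.18, p₀ = 0.04.
Under exogeneity and monotonicity, PN = (p₁ − p₀) / p₁.
PN = (0.18 − 0.04) / 0.18 = 0.14 / 0.18 ≈ 0.7778

PN ≈ 0.778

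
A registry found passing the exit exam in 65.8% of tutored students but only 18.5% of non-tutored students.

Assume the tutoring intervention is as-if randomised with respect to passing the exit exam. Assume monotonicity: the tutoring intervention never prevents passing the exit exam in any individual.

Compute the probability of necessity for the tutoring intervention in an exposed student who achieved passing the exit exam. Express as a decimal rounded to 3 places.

PN ≈ 0.719

p₁ = 0.658, p₀ = 0.185.
Under exogeneity and monotonicity, PN = (p₁ − p₀) / p₁.
PN = (0.658 − 0.185) / 0.658 = 0.473 / 0.658 ≈ 0.7188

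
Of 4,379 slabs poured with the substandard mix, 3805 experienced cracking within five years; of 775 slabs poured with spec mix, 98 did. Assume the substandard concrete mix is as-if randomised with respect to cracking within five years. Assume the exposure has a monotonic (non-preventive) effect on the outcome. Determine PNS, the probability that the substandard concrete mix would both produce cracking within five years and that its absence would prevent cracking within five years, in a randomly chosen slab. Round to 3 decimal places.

p₁ = P(outcome | exposed) = 3805/4379 = 0.86892
p₀ = P(outcome | unexposed) = 98/775 = 0.12645
Under exogeneity and monotonicity, PNS = p₁ − p₀.
PNS = 0.86892 − 0.12645 = 0.74247

PNS ≈ 0.742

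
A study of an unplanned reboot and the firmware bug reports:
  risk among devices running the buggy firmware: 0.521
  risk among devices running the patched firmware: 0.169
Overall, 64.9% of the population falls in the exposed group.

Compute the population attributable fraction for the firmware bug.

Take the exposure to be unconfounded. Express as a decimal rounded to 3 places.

PAF ≈ 0.575

Let p₁ = 0.521, p₀ = 0.169.
Overall risk P(Y=1) = π·p₁ + (1−π)·p₀ = 0.649×0.521 + 0.351×0.169 = 0.39745.
Under exogeneity, PAF = [P(Y=1) − p₀] / P(Y=1).
PAF = (0.39745 − 0.169) / 0.39745 ≈ 0.5748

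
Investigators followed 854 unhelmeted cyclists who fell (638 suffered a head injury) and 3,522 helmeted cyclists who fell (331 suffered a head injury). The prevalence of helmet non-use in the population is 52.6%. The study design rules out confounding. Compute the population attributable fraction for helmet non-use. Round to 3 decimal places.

PAF ≈ 0.785

p₁ = P(outcome | exposed) = 638/854 = 0.74707
p₀ = P(outcome | unexposed) = 331/3522 = 0.093981
Overall risk P(Y=1) = π·p₁ + (1−π)·p₀ = 0.526×0.74707 + 0.474×0.093981 = 0.43751.
Under exogeneity, PAF = [P(Y=1) − p₀] / P(Y=1).
PAF = (0.43751 − 0.093981) / 0.43751 ≈ 0.7852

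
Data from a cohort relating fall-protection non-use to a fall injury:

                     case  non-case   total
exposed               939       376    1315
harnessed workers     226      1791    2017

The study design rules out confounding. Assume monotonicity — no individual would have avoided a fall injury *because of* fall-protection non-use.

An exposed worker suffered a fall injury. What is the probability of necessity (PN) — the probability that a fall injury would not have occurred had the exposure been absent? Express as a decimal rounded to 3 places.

p₁ = P(outcome | exposed) = 939/1315 = 0.71407
p₀ = P(outcome | unexposed) = 226/2017 = 0.11205
Under exogeneity and monotonicity, PN = (p₁ − p₀)/p₁.
PN = (0.71407 − 0.11205) / 0.71407 ≈ 0.8431

PN ≈ 0.843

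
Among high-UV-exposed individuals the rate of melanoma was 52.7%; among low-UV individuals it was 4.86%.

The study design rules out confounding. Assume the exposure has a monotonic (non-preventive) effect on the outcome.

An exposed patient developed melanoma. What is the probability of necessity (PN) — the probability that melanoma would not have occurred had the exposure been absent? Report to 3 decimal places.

p₁ = 0.527, p₀ = 0.0486.
Under exogeneity and monotonicity, PN = (p₁ − p₀) / p₁.
PN = (0.527 − 0.0486) / 0.527 = 0.4784 / 0.527 ≈ 0.9078

PN ≈ 0.908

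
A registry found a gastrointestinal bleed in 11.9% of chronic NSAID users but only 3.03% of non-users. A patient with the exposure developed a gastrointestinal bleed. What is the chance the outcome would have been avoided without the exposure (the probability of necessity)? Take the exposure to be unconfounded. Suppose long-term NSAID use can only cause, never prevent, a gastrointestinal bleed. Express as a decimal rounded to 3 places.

PN ≈ 0.745

p₁ = 0.119, p₀ = 0.0303.
Under exogeneity and monotonicity, PN = (p₁ − p₀) / p₁.
PN = (0.119 − 0.0303) / 0.119 = 0.0887 / 0.119 ≈ 0.7454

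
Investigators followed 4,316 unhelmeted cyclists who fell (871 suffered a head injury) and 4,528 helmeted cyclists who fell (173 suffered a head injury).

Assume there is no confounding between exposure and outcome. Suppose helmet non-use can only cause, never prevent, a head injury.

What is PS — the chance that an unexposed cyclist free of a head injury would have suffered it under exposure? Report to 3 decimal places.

PS ≈ 0.170

p₁ = P(outcome | exposed) = 871/4316 = 0.20181
p₀ = P(outcome | unexposed) = 173/4528 = 0.038207
Under exogeneity and monotonicity, PS = (p₁ − p₀) / (1 − p₀).
PS = (0.20181 − 0.038207) / (1 − 0.038207) = 0.1636 / 0.96179 ≈ 0.1701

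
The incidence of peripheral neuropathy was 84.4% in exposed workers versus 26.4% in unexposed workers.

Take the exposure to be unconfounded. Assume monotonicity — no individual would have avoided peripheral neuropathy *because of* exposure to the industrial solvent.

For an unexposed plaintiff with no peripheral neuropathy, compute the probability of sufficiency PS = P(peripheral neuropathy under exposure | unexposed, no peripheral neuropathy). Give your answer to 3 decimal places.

PS ≈ 0.788

p₁ = 0.844, p₀ = 0.264.
Under exogeneity and monotonicity, PS = (p₁ − p₀) / (1 − p₀).
PS = (0.844 − 0.264) / (1 − 0.264) = 0.58 / 0.736 ≈ 0.7880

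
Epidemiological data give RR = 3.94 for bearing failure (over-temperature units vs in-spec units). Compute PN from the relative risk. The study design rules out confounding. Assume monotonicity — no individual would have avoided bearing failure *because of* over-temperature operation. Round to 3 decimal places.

PN ≈ 0.746

Under exogeneity and monotonicity, PN = (RR − 1) / RR = 1 − 1/RR.
PN = (3.94 − 1) / 3.94 = 2.94 / 3.94 ≈ 0.7462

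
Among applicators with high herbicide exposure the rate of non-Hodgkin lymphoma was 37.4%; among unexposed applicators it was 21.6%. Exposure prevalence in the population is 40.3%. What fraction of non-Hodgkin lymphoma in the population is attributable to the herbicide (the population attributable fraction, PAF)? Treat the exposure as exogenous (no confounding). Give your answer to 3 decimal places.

p₁ = 0.374, p₀ = 0.216.
Overall risk P(Y=1) = π·p₁ + (1−π)·p₀ = 0.403×0.374 + 0.597×0.216 = 0.27967.
Under exogeneity, PAF = [P(Y=1) − p₀] / P(Y=1).
PAF = (0.27967 − 0.216) / 0.27967 ≈ 0.2277

PAF ≈ 0.228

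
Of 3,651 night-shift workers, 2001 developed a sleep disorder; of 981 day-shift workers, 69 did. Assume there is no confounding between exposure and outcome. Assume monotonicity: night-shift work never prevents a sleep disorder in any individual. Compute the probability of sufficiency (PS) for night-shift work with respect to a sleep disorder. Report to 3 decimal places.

p₁ = P(outcome | exposed) = 2001/3651 = 0.54807
p₀ = P(outcome | unexposed) = 69/981 = 0.070336
Under exogeneity and monotonicity, PS = (p₁ − p₀) / (1 − p₀).
PS = (0.54807 − 0.070336) / (1 − 0.070336) = 0.47773 / 0.92966 ≈ 0.5139

PS ≈ 0.514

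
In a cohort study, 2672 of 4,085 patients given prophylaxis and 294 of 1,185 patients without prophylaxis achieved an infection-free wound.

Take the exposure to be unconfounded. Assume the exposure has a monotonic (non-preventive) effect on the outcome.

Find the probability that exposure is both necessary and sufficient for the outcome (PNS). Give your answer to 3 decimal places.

PNS ≈ 0.406

p₁ = P(outcome | exposed) = 2672/4085 = 0.6541
p₀ = P(outcome | unexposed) = 294/1185 = 0.2481
Under exogeneity and monotonicity, PNS = p₁ − p₀.
PNS = 0.6541 − 0.2481 = 0.406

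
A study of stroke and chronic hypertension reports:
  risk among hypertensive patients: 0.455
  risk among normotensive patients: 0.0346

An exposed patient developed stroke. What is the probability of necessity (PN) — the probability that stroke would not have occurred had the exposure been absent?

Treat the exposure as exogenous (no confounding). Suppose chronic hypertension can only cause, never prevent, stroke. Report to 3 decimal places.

PN ≈ 0.924

Let p₁ = 0.455, p₀ = 0.0346.
Under exogeneity and monotonicity, PN = (p₁ − p₀) / p₁.
PN = (0.455 − 0.0346) / 0.455 = 0.4204 / 0.455 ≈ 0.9240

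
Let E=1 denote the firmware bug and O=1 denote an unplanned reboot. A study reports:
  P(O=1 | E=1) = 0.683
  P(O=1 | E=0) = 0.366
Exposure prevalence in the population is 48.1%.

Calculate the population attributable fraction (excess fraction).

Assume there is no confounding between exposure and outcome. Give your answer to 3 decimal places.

Let p₁ = 0.683, p₀ = 0.366.
Overall risk P(Y=1) = π·p₁ + (1−π)·p₀ = 0.481×0.683 + 0.519×0.366 = 0.51848.
Under exogeneity, PAF = [P(Y=1) − p₀] / P(Y=1).
PAF = (0.51848 − 0.366) / 0.51848 ≈ 0.2941

PAF ≈ 0.294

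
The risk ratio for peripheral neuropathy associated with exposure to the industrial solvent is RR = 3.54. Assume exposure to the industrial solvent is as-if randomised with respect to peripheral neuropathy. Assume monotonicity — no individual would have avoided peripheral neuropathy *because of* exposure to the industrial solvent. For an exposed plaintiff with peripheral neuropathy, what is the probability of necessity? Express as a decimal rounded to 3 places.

PN ≈ 0.718

Under exogeneity and monotonicity, PN = (RR − 1) / RR = 1 − 1/RR.
PN = (3.54 − 1) / 3.54 = 2.54 / 3.54 ≈ 0.7175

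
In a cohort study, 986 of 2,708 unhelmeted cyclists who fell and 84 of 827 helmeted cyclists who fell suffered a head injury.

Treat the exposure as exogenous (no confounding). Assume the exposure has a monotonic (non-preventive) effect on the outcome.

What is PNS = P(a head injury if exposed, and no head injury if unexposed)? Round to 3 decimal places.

PNS ≈ 0.263

p₁ = P(outcome | exposed) = 986/2708 = 0.36411
p₀ = P(outcome | unexposed) = 84/827 = 0.10157
Under exogeneity and monotonicity, PNS = p₁ − p₀.
PNS = 0.36411 − 0.10157 = 0.26253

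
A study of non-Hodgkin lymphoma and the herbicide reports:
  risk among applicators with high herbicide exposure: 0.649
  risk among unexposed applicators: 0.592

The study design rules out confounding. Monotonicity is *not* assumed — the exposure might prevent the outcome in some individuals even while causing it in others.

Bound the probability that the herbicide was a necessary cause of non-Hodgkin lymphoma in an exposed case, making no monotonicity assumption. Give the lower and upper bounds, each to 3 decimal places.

0.088 ≤ PN ≤ 0.629

Let p₁ = 0.649, p₀ = 0.592.
Under exogeneity alone the bounds on PN are max{0,(p₁−p₀)/p₁} ≤ PN ≤ min{1,(1−p₀)/p₁}.
  lower = (p₁ − p₀)/p₁ = 0.057 / 0.649 ≈ 0.0878
  upper = min{1, (1 − p₀)/p₁} = 0.408 / 0.649 ≈ 0.6287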